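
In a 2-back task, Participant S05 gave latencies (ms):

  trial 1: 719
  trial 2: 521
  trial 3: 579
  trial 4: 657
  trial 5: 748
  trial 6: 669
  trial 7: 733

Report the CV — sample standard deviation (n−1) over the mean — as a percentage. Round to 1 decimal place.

n = 7, Σ = 4626, M = 660.8571
Σ(x−M)² = 42520.857; s = √(42520.857/6) = 84.1832
CV = 84.1832 / 660.8571 = 0.12738 = 12.738%

12.7%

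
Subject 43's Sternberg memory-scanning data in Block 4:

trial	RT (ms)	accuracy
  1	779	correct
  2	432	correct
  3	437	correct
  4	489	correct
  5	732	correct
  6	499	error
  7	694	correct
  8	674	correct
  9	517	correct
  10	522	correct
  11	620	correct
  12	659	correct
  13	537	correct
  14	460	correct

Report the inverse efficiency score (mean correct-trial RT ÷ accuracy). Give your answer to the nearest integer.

626 ms

Correct trials (n=13): 779, 432, 437, 489, 732, 694, 674, 517, 522, 620, 659, 537, 460
Mean correct RT = 7552/13 = 580.9231 ms
Proportion correct = 13/14
IES = 580.9231 / (13/14) = 625.609 ms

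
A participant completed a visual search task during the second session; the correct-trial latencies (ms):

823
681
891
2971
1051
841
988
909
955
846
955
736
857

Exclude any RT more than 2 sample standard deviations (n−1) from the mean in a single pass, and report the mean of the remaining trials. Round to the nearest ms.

n = 13, ΣRT = 13504, M = 1038.769
Σ(x−M)² = 4164490.31; s = √(4164490.31/12) = 589.102
Cutoffs: 1038.769 ± 2·589.102 → [-139.4, 2217.0]
Outside: 2971 → excluded.
Retained (n=12): Σ = 10533, mean = 10533/12 = 877.750

878 ms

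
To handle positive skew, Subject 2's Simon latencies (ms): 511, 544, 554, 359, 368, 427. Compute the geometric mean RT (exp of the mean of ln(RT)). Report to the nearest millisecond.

453 ms

ln(RT): 6.2364, 6.2989, 6.3172, 5.8833, 5.9081, 6.0568
Mean ln(RT) = 36.7007/6 = 6.11678
Geometric mean = exp(6.11678) = 453.40 ms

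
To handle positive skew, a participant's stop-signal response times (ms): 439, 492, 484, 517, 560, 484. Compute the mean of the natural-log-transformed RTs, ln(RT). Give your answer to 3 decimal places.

6.204

ln(RT): 6.0845, 6.1985, 6.1821, 6.2480, 6.3279, 6.1821
Σ ln(RT) = 37.2231
Mean = 37.2231/6 = 6.20385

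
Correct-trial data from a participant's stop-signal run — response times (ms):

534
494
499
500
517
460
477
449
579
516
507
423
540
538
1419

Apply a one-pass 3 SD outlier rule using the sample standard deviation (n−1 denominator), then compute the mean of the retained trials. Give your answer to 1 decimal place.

n = 15, ΣRT = 8452, M = 563.467
Σ(x−M)² = 805871.73; s = √(805871.73/14) = 239.921
Cutoffs: 563.467 ± 3·239.921 → [-156.3, 1283.2]
Outside: 1419 → excluded.
Retained (n=14): Σ = 7033, mean = 7033/14 = 502.357

502.4 ms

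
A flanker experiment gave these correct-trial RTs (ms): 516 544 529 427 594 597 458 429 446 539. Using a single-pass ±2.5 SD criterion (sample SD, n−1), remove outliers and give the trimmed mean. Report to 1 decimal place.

507.9 ms

n = 10, ΣRT = 5079, M = 507.900
Σ(x−M)² = 37224.90; s = √(37224.90/9) = 64.313
Cutoffs: 507.900 ± 2.5·64.313 → [347.1, 668.7]
No RTs fall outside the cutoffs; all 10 retained. Mean = 5079/10 = 507.900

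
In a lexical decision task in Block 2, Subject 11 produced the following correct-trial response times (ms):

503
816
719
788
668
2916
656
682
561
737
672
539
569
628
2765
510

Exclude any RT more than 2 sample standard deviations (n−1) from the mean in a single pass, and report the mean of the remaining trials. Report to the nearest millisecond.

n = 16, ΣRT = 14729, M = 920.562
Σ(x−M)² = 8566009.94; s = √(8566009.94/15) = 755.690
Cutoffs: 920.562 ± 2·755.690 → [-590.8, 2431.9]
Outside: 2765, 2916 → excluded.
Retained (n=14): Σ = 9048, mean = 9048/14 = 646.286

646 ms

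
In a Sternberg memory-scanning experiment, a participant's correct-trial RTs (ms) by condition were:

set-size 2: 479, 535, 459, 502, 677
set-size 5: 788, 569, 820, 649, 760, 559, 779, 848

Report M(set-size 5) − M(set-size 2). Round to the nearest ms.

191 ms

M(set-size 2) = 2652/5 = 530.400
M(set-size 5) = 5772/8 = 721.500
Difference = 721.500 − 530.400 = 191.100 ms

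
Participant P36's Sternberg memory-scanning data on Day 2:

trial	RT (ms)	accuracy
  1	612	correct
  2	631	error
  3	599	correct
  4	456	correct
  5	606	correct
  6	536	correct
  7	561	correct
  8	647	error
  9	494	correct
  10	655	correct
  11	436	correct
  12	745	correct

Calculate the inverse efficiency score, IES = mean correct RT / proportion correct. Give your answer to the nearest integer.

684 ms

Correct trials (n=10): 612, 599, 456, 606, 536, 561, 494, 655, 436, 745
Mean correct RT = 5700/10 = 570.0000 ms
Proportion correct = 10/12
IES = 570.0000 / (10/12) = 684.000 ms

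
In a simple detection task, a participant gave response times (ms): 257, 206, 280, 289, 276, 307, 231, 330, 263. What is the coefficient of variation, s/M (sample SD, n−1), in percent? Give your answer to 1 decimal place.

n = 9, Σ = 2439, M = 271.0000
Σ(x−M)² = 11292.000; s = √(11292.000/8) = 37.5699
CV = 37.5699 / 271.0000 = 0.13863 = 13.863%

13.9%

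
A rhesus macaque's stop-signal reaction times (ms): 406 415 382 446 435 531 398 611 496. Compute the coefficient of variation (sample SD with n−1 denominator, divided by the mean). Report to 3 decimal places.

0.163

n = 9, Σ = 4120, M = 457.7778
Σ(x−M)² = 44783.556; s = √(44783.556/8) = 74.8194
CV = 74.8194 / 457.7778 = 0.16344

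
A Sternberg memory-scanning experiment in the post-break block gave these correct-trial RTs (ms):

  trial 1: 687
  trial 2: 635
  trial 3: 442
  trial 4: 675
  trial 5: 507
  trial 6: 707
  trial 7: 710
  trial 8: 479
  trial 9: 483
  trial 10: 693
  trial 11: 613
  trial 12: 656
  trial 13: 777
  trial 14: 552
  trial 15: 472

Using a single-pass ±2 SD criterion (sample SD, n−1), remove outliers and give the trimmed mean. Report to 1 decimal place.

605.9 ms

n = 15, ΣRT = 9088, M = 605.867
Σ(x−M)² = 161365.73; s = √(161365.73/14) = 107.360
Cutoffs: 605.867 ± 2·107.360 → [391.1, 820.6]
No RTs fall outside the cutoffs; all 15 retained. Mean = 9088/15 = 605.867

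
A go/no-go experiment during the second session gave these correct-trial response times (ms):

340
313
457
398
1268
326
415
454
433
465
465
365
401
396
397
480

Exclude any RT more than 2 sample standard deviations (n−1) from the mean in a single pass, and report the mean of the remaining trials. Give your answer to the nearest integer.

407 ms

n = 16, ΣRT = 7373, M = 460.812
Σ(x−M)² = 734482.44; s = √(734482.44/15) = 221.281
Cutoffs: 460.812 ± 2·221.281 → [18.2, 903.4]
Outside: 1268 → excluded.
Retained (n=15): Σ = 6105, mean = 6105/15 = 407.000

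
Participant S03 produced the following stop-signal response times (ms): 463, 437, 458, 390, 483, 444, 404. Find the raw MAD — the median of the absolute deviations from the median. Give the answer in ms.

Sorted: 390, 404, 437, 444, 458, 463, 483 → median = 444
|x − 444|: 19, 7, 14, 54, 39, 0, 40
Sorted deviations: 0, 7, 14, 19, 39, 40, 54 → MAD = 19

19 ms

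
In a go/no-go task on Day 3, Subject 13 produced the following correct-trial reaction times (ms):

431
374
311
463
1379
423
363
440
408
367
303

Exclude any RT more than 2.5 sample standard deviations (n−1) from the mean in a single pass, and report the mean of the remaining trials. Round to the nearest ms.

n = 11, ΣRT = 5262, M = 478.364
Σ(x−M)² = 918478.55; s = √(918478.55/10) = 303.064
Cutoffs: 478.364 ± 2.5·303.064 → [-279.3, 1236.0]
Outside: 1379 → excluded.
Retained (n=10): Σ = 3883, mean = 3883/10 = 388.300

388 ms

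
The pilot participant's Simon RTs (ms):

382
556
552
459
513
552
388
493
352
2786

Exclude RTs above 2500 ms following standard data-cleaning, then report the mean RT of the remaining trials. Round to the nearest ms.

472 ms

Excluded: 2786
Retained (n=9): Σ = 4247
Mean = 4247/9 = 471.8889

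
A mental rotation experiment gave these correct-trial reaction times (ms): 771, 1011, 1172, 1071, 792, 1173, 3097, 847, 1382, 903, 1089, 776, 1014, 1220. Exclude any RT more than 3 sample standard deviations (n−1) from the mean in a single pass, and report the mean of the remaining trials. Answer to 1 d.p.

1017.0 ms

n = 14, ΣRT = 16318, M = 1165.571
Σ(x−M)² = 4459429.43; s = √(4459429.43/13) = 585.690
Cutoffs: 1165.571 ± 3·585.690 → [-591.5, 2922.6]
Outside: 3097 → excluded.
Retained (n=13): Σ = 13221, mean = 13221/13 = 1017.000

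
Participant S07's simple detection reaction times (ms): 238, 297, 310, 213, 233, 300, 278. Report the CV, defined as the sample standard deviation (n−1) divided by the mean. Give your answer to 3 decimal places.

n = 7, Σ = 1869, M = 267.0000
Σ(x−M)² = 8872.000; s = √(8872.000/6) = 38.4534
CV = 38.4534 / 267.0000 = 0.14402

0.144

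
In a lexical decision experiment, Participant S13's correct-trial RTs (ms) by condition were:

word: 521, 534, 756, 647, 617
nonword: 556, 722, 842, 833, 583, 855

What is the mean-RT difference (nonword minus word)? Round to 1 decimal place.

116.8 ms

M(word) = 3075/5 = 615.000
M(nonword) = 4391/6 = 731.833
Difference = 731.833 − 615.000 = 116.833 ms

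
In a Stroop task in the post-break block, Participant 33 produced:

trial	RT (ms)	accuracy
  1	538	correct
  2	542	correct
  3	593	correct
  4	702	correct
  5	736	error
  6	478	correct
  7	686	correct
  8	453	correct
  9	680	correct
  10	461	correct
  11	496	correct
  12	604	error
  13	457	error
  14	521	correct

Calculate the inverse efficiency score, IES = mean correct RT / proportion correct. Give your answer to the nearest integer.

Correct trials (n=11): 538, 542, 593, 702, 478, 686, 453, 680, 461, 496, 521
Mean correct RT = 6150/11 = 559.0909 ms
Proportion correct = 11/14
IES = 559.0909 / (11/14) = 711.570 ms

712 ms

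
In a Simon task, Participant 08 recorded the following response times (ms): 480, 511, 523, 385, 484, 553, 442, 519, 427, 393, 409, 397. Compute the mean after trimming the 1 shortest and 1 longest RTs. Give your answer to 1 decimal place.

Sorted: 385, 393, 397, 409, 427, 442, 480, 484, 511, 519, 523, 553
Drop lowest 1 (385) and highest 1 (553)
Remaining (n=10): Σ = 4585, mean = 4585/10 = 458.500

458.5 ms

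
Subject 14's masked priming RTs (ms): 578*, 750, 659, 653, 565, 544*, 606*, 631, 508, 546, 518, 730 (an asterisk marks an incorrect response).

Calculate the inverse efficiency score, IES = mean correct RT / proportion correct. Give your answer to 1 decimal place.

823.7 ms

Correct trials (n=9): 750, 659, 653, 565, 631, 508, 546, 518, 730
Mean correct RT = 5560/9 = 617.7778 ms
Proportion correct = 9/12
IES = 617.7778 / (9/12) = 823.704 ms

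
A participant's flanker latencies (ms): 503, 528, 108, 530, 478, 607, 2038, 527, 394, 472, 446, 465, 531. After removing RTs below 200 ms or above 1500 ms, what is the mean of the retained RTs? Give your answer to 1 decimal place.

498.3 ms

Excluded: 108, 2038
Retained (n=11): Σ = 5481
Mean = 5481/11 = 498.2727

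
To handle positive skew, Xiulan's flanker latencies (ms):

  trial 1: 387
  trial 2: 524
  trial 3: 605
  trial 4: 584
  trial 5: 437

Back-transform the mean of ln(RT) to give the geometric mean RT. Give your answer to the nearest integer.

ln(RT): 5.9584, 6.2615, 6.4052, 6.3699, 6.0799
Mean ln(RT) = 31.0750/5 = 6.21500
Geometric mean = exp(6.21500) = 500.19 ms

500 ms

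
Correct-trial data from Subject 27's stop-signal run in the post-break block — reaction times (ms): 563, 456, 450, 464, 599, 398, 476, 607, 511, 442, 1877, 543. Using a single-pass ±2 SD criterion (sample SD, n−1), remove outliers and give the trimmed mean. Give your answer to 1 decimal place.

n = 12, ΣRT = 7386, M = 615.500
Σ(x−M)² = 1783311.00; s = √(1783311.00/11) = 402.640
Cutoffs: 615.500 ± 2·402.640 → [-189.8, 1420.8]
Outside: 1877 → excluded.
Retained (n=11): Σ = 5509, mean = 5509/11 = 500.818

500.8 ms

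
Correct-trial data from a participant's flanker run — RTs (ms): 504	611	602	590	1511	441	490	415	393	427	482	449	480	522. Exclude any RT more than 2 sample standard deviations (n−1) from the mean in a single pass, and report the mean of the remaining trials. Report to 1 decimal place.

492.8 ms

n = 14, ΣRT = 7917, M = 565.500
Σ(x−M)² = 1024291.50; s = √(1024291.50/13) = 280.699
Cutoffs: 565.500 ± 2·280.699 → [4.1, 1126.9]
Outside: 1511 → excluded.
Retained (n=13): Σ = 6406, mean = 6406/13 = 492.769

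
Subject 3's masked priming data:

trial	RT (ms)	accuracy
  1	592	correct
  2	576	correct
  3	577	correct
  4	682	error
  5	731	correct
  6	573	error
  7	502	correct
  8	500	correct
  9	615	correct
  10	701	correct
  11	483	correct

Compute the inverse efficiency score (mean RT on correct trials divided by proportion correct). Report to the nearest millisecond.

717 ms

Correct trials (n=9): 592, 576, 577, 731, 502, 500, 615, 701, 483
Mean correct RT = 5277/9 = 586.3333 ms
Proportion correct = 9/11
IES = 586.3333 / (9/11) = 716.630 ms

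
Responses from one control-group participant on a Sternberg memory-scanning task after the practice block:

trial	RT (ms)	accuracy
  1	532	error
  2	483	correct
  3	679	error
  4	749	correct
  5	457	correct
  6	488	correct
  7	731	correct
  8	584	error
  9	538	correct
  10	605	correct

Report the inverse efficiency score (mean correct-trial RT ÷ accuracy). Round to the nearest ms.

827 ms

Correct trials (n=7): 483, 749, 457, 488, 731, 538, 605
Mean correct RT = 4051/7 = 578.7143 ms
Proportion correct = 7/10
IES = 578.7143 / (7/10) = 826.735 ms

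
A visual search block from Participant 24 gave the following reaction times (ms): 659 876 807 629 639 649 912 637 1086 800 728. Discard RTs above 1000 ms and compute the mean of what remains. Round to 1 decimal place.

Excluded: 1086
Retained (n=10): Σ = 7336
Mean = 7336/10 = 733.6000

733.6 ms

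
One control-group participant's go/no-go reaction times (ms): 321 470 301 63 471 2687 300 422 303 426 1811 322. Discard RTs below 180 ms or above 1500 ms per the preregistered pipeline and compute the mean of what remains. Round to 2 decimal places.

Excluded: 63, 1811, 2687
Retained (n=9): Σ = 3336
Mean = 3336/9 = 370.6667

370.67 ms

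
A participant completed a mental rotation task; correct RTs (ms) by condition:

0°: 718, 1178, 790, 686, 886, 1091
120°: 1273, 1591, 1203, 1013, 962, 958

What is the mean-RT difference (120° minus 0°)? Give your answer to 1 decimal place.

275.2 ms

M(0°) = 5349/6 = 891.500
M(120°) = 7000/6 = 1166.667
Difference = 1166.667 − 891.500 = 275.167 ms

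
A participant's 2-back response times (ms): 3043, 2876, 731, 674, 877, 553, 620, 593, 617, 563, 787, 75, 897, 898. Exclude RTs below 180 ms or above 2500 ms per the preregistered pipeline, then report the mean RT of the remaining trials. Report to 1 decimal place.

710.0 ms

Excluded: 75, 2876, 3043
Retained (n=11): Σ = 7810
Mean = 7810/11 = 710.0000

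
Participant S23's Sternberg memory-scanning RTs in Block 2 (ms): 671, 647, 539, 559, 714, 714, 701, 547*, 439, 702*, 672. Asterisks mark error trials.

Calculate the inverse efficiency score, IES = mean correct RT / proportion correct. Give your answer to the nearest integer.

Correct trials (n=9): 671, 647, 539, 559, 714, 714, 701, 439, 672
Mean correct RT = 5656/9 = 628.4444 ms
Proportion correct = 9/11
IES = 628.4444 / (9/11) = 768.099 ms

768 ms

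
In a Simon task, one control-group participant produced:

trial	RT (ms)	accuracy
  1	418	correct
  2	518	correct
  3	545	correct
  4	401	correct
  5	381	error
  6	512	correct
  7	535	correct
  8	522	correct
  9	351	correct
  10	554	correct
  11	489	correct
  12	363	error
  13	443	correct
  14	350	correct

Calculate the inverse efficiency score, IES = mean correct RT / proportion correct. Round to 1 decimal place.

548.1 ms

Correct trials (n=12): 418, 518, 545, 401, 512, 535, 522, 351, 554, 489, 443, 350
Mean correct RT = 5638/12 = 469.8333 ms
Proportion correct = 12/14
IES = 469.8333 / (12/14) = 548.139 ms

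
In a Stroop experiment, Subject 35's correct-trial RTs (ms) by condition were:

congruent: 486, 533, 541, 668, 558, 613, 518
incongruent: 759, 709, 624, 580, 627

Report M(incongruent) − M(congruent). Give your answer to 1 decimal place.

M(congruent) = 3917/7 = 559.571
M(incongruent) = 3299/5 = 659.800
Difference = 659.800 − 559.571 = 100.229 ms

100.2 ms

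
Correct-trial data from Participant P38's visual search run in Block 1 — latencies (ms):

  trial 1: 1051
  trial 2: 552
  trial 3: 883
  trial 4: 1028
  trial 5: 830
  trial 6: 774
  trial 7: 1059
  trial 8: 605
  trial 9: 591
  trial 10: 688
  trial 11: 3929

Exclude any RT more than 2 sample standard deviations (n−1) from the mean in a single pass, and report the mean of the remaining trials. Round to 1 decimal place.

806.1 ms

n = 11, ΣRT = 11990, M = 1090.000
Σ(x−M)² = 9211826.00; s = √(9211826.00/10) = 959.783
Cutoffs: 1090.000 ± 2·959.783 → [-829.6, 3009.6]
Outside: 3929 → excluded.
Retained (n=10): Σ = 8061, mean = 8061/10 = 806.100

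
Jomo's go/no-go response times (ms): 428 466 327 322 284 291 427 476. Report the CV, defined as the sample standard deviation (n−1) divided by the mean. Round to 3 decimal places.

0.211

n = 8, Σ = 3021, M = 377.6250
Σ(x−M)² = 44389.875; s = √(44389.875/7) = 79.6330
CV = 79.6330 / 377.6250 = 0.21088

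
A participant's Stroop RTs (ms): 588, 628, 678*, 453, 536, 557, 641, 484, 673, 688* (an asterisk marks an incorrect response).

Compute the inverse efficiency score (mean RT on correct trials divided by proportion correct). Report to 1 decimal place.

Correct trials (n=8): 588, 628, 453, 536, 557, 641, 484, 673
Mean correct RT = 4560/8 = 570.0000 ms
Proportion correct = 8/10
IES = 570.0000 / (8/10) = 712.500 ms

712.5 ms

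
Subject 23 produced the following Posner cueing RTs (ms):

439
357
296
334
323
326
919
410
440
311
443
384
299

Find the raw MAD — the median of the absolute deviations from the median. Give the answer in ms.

Sorted: 296, 299, 311, 323, 326, 334, 357, 384, 410, 439, 440, 443, 919 → median = 357
|x − 357|: 82, 0, 61, 23, 34, 31, 562, 53, 83, 46, 86, 27, 58
Sorted deviations: 0, 23, 27, 31, 34, 46, 53, 58, 61, 82, 83, 86, 562 → MAD = 53

53 ms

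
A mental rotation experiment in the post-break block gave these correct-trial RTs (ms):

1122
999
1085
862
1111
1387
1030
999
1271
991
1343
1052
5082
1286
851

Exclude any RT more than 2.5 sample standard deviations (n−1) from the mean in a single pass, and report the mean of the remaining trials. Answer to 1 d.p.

1099.2 ms

n = 15, ΣRT = 20471, M = 1364.733
Σ(x−M)² = 15169284.93; s = √(15169284.93/14) = 1040.923
Cutoffs: 1364.733 ± 2.5·1040.923 → [-1237.6, 3967.0]
Outside: 5082 → excluded.
Retained (n=14): Σ = 15389, mean = 15389/14 = 1099.214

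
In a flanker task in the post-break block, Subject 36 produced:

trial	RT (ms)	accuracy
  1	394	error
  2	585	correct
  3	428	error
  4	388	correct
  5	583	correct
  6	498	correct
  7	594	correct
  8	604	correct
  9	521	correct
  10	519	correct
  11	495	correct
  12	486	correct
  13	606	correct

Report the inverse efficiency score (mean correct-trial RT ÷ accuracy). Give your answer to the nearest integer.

Correct trials (n=11): 585, 388, 583, 498, 594, 604, 521, 519, 495, 486, 606
Mean correct RT = 5879/11 = 534.4545 ms
Proportion correct = 11/13
IES = 534.4545 / (11/13) = 631.628 ms

632 ms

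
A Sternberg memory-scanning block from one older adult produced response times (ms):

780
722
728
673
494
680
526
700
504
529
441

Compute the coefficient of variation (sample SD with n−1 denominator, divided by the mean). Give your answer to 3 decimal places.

0.191

n = 11, Σ = 6777, M = 616.0909
Σ(x−M)² = 138798.909; s = √(138798.909/10) = 117.8129
CV = 117.8129 / 616.0909 = 0.19123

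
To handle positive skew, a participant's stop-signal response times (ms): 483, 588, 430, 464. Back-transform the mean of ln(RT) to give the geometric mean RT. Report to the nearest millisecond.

ln(RT): 6.1800, 6.3767, 6.0638, 6.1399
Mean ln(RT) = 24.7604/4 = 6.19010
Geometric mean = exp(6.19010) = 487.90 ms

488 ms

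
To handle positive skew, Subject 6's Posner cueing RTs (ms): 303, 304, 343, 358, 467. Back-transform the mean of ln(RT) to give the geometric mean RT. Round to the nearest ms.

350 ms

ln(RT): 5.7137, 5.7170, 5.8377, 5.8805, 6.1463
Mean ln(RT) = 29.2954/5 = 5.85907
Geometric mean = exp(5.85907) = 350.40 ms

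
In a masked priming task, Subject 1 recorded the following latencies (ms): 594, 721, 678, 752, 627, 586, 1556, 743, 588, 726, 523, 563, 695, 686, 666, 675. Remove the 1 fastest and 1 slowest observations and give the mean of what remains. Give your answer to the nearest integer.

664 ms

Sorted: 523, 563, 586, 588, 594, 627, 666, 675, 678, 686, 695, 721, 726, 743, 752, 1556
Drop lowest 1 (523) and highest 1 (1556)
Remaining (n=14): Σ = 9300, mean = 9300/14 = 664.286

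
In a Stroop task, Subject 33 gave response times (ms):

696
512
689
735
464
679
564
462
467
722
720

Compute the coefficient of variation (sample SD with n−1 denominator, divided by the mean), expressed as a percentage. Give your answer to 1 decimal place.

19.0%

n = 11, Σ = 6710, M = 610.0000
Σ(x−M)² = 134056.000; s = √(134056.000/10) = 115.7826
CV = 115.7826 / 610.0000 = 0.18981 = 18.981%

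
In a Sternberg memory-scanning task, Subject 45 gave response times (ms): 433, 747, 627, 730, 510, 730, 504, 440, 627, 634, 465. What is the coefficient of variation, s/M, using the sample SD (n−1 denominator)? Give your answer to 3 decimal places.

n = 11, Σ = 6447, M = 586.0909
Σ(x−M)² = 144924.909; s = √(144924.909/10) = 120.3848
CV = 120.3848 / 586.0909 = 0.20540

0.205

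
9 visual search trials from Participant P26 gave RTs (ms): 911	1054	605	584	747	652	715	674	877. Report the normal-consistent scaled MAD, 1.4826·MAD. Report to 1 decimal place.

Sorted: 584, 605, 652, 674, 715, 747, 877, 911, 1054 → median = 715
|x − 715| sorted: 0, 32, 41, 63, 110, 131, 162, 196, 339 → MAD = 110
Robust SD ≈ 1.4826 × 110 = 163.086

163.1 ms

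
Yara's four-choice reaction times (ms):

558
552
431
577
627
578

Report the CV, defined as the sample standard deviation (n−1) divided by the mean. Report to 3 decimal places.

0.119

n = 6, Σ = 3323, M = 553.8333
Σ(x−M)² = 21582.833; s = √(21582.833/5) = 65.7006
CV = 65.7006 / 553.8333 = 0.11863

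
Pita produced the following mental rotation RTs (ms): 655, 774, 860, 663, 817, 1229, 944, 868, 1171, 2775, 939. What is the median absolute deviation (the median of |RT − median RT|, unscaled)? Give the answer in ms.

Sorted: 655, 663, 774, 817, 860, 868, 939, 944, 1171, 1229, 2775 → median = 868
|x − 868|: 213, 94, 8, 205, 51, 361, 76, 0, 303, 1907, 71
Sorted deviations: 0, 8, 51, 71, 76, 94, 205, 213, 303, 361, 1907 → MAD = 94

94 ms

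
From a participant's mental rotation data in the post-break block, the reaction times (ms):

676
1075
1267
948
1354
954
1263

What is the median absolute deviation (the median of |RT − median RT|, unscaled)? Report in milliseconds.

188 ms

Sorted: 676, 948, 954, 1075, 1263, 1267, 1354 → median = 1075
|x − 1075|: 399, 0, 192, 127, 279, 121, 188
Sorted deviations: 0, 121, 127, 188, 192, 279, 399 → MAD = 188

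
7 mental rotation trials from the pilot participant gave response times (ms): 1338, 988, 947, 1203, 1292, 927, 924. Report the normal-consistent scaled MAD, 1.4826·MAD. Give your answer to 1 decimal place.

94.9 ms

Sorted: 924, 927, 947, 988, 1203, 1292, 1338 → median = 988
|x − 988| sorted: 0, 41, 61, 64, 215, 304, 350 → MAD = 64
Robust SD ≈ 1.4826 × 64 = 94.886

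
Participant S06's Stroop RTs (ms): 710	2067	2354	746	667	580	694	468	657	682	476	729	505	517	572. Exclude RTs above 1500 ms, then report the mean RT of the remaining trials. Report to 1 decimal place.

Excluded: 2067, 2354
Retained (n=13): Σ = 8003
Mean = 8003/13 = 615.6154

615.6 ms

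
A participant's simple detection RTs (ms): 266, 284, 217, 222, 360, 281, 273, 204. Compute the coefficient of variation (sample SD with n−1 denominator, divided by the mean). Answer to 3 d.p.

0.190

n = 8, Σ = 2107, M = 263.3750
Σ(x−M)² = 17559.875; s = √(17559.875/7) = 50.0855
CV = 50.0855 / 263.3750 = 0.19017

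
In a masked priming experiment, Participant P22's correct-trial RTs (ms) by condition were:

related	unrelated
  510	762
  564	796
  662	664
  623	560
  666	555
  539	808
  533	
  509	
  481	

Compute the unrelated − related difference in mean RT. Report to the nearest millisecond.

M(related) = 5087/9 = 565.222
M(unrelated) = 4145/6 = 690.833
Difference = 690.833 − 565.222 = 125.611 ms

126 ms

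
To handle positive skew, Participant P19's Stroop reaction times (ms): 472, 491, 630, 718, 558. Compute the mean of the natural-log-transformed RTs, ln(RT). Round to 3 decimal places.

6.340

ln(RT): 6.1570, 6.1964, 6.4457, 6.5765, 6.3244
Σ ln(RT) = 31.7000
Mean = 31.7000/5 = 6.33999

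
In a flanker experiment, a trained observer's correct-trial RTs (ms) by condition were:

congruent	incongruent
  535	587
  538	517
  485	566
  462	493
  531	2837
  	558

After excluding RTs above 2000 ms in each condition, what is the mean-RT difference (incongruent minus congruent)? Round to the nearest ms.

34 ms

incongruent: exclude 2837
M(congruent) = 2551/5 = 510.200
M(incongruent) = 2721/5 = 544.200
Difference = 544.200 − 510.200 = 34.000 ms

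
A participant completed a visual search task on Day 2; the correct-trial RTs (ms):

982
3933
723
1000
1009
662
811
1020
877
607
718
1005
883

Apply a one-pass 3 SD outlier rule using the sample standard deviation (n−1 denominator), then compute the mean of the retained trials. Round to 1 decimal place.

858.1 ms

n = 13, ΣRT = 14230, M = 1094.615
Σ(x−M)² = 8976427.08; s = √(8976427.08/12) = 864.891
Cutoffs: 1094.615 ± 3·864.891 → [-1500.1, 3689.3]
Outside: 3933 → excluded.
Retained (n=12): Σ = 10297, mean = 10297/12 = 858.083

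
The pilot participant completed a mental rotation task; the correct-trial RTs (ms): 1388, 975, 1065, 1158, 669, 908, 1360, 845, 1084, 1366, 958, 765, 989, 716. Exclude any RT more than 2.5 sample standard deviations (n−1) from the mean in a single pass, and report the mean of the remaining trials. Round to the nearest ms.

n = 14, ΣRT = 14246, M = 1017.571
Σ(x−M)² = 726463.43; s = √(726463.43/13) = 236.393
Cutoffs: 1017.571 ± 2.5·236.393 → [426.6, 1608.6]
No RTs fall outside the cutoffs; all 14 retained. Mean = 14246/14 = 1017.571

1018 ms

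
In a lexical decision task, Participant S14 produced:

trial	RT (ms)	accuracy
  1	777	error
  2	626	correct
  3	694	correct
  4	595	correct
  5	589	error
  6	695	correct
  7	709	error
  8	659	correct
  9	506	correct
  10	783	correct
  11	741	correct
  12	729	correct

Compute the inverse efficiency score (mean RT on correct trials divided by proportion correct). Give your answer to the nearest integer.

893 ms

Correct trials (n=9): 626, 694, 595, 695, 659, 506, 783, 741, 729
Mean correct RT = 6028/9 = 669.7778 ms
Proportion correct = 9/12
IES = 669.7778 / (9/12) = 893.037 ms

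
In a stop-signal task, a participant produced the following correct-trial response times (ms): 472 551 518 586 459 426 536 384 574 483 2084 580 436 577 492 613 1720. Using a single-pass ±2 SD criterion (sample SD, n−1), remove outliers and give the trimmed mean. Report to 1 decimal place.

n = 17, ΣRT = 11491, M = 675.941
Σ(x−M)² = 3539252.94; s = √(3539252.94/16) = 470.323
Cutoffs: 675.941 ± 2·470.323 → [-264.7, 1616.6]
Outside: 1720, 2084 → excluded.
Retained (n=15): Σ = 7687, mean = 7687/15 = 512.467

512.5 ms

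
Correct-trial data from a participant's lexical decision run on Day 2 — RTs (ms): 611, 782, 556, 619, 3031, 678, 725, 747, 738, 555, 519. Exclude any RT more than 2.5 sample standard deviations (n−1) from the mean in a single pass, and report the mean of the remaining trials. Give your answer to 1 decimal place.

n = 11, ΣRT = 9561, M = 869.182
Σ(x−M)² = 5219203.64; s = √(5219203.64/10) = 722.441
Cutoffs: 869.182 ± 2.5·722.441 → [-936.9, 2675.3]
Outside: 3031 → excluded.
Retained (n=10): Σ = 6530, mean = 6530/10 = 653.000

653.0 ms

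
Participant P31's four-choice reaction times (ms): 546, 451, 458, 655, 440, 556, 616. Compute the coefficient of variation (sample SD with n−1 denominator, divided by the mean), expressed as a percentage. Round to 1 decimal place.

16.0%

n = 7, Σ = 3722, M = 531.7143
Σ(x−M)² = 43457.429; s = √(43457.429/6) = 85.1053
CV = 85.1053 / 531.7143 = 0.16006 = 16.006%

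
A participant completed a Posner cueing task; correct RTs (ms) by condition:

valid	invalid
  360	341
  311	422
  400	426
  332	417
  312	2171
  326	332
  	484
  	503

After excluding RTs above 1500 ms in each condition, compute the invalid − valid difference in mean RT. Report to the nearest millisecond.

invalid: exclude 2171
M(valid) = 2041/6 = 340.167
M(invalid) = 2925/7 = 417.857
Difference = 417.857 − 340.167 = 77.690 ms

78 ms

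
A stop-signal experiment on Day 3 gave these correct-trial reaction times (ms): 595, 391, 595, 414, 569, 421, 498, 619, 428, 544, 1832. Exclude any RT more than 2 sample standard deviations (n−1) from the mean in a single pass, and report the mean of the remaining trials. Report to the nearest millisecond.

507 ms

n = 11, ΣRT = 6906, M = 627.818
Σ(x−M)² = 1664125.64; s = √(1664125.64/10) = 407.937
Cutoffs: 627.818 ± 2·407.937 → [-188.1, 1443.7]
Outside: 1832 → excluded.
Retained (n=10): Σ = 5074, mean = 5074/10 = 507.400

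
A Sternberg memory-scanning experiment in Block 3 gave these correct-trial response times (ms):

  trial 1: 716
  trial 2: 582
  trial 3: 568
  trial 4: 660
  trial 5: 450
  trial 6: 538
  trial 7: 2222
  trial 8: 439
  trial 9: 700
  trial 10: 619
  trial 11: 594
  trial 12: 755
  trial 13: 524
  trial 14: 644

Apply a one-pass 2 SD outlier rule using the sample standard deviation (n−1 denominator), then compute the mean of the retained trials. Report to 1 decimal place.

n = 14, ΣRT = 10011, M = 715.071
Σ(x−M)² = 2558306.93; s = √(2558306.93/13) = 443.613
Cutoffs: 715.071 ± 2·443.613 → [-172.2, 1602.3]
Outside: 2222 → excluded.
Retained (n=13): Σ = 7789, mean = 7789/13 = 599.154

599.2 ms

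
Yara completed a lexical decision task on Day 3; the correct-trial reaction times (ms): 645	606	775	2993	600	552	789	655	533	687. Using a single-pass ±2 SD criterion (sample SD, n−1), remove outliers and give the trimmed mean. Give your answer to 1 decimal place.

649.1 ms

n = 10, ΣRT = 8835, M = 883.500
Σ(x−M)² = 5008520.50; s = √(5008520.50/9) = 745.991
Cutoffs: 883.500 ± 2·745.991 → [-608.5, 2375.5]
Outside: 2993 → excluded.
Retained (n=9): Σ = 5842, mean = 5842/9 = 649.111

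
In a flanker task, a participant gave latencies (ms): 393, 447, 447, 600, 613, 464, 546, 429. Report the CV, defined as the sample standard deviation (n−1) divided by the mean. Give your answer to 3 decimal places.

n = 8, Σ = 3939, M = 492.3750
Σ(x−M)² = 47823.875; s = √(47823.875/7) = 82.6558
CV = 82.6558 / 492.3750 = 0.16787

0.168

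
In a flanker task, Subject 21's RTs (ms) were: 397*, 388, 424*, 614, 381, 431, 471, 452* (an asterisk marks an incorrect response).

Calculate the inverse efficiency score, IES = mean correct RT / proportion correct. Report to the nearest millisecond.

Correct trials (n=5): 388, 614, 381, 431, 471
Mean correct RT = 2285/5 = 457.0000 ms
Proportion correct = 5/8
IES = 457.0000 / (5/8) = 731.200 ms

731 ms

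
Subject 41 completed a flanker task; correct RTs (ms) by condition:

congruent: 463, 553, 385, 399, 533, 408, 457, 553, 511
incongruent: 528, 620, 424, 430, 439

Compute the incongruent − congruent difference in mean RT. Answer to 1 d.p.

M(congruent) = 4262/9 = 473.556
M(incongruent) = 2441/5 = 488.200
Difference = 488.200 − 473.556 = 14.644 ms

14.6 ms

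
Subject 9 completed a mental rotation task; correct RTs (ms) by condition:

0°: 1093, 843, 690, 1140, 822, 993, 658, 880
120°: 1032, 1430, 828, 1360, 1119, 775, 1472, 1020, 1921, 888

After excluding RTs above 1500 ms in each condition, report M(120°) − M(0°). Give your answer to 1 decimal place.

212.8 ms

120°: exclude 1921
M(0°) = 7119/8 = 889.875
M(120°) = 9924/9 = 1102.667
Difference = 1102.667 − 889.875 = 212.792 ms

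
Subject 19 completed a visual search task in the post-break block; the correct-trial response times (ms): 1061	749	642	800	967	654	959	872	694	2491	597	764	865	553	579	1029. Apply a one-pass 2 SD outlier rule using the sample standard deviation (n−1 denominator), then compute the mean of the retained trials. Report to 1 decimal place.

n = 16, ΣRT = 14276, M = 892.250
Σ(x−M)² = 3118933.00; s = √(3118933.00/15) = 455.992
Cutoffs: 892.250 ± 2·455.992 → [-19.7, 1804.2]
Outside: 2491 → excluded.
Retained (n=15): Σ = 11785, mean = 11785/15 = 785.667

785.7 ms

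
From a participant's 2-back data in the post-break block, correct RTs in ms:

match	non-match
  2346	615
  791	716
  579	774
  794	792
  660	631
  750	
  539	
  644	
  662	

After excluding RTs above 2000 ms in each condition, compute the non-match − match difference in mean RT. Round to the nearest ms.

match: exclude 2346
M(match) = 5419/8 = 677.375
M(non-match) = 3528/5 = 705.600
Difference = 705.600 − 677.375 = 28.225 ms

28 ms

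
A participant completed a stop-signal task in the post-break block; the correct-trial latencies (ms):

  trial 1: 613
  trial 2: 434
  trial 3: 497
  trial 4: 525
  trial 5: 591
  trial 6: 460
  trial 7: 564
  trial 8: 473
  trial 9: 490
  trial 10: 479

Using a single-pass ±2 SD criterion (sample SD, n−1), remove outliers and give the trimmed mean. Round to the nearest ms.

513 ms

n = 10, ΣRT = 5126, M = 512.600
Σ(x−M)² = 31418.40; s = √(31418.40/9) = 59.084
Cutoffs: 512.600 ± 2·59.084 → [394.4, 630.8]
No RTs fall outside the cutoffs; all 10 retained. Mean = 5126/10 = 512.600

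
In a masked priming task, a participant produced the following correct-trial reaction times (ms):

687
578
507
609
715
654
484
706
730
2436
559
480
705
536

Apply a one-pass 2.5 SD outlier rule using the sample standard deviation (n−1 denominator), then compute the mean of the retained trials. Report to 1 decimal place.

n = 14, ΣRT = 10386, M = 741.857
Σ(x−M)² = 3194885.71; s = √(3194885.71/13) = 495.742
Cutoffs: 741.857 ± 2.5·495.742 → [-497.5, 1981.2]
Outside: 2436 → excluded.
Retained (n=13): Σ = 7950, mean = 7950/13 = 611.538

611.5 ms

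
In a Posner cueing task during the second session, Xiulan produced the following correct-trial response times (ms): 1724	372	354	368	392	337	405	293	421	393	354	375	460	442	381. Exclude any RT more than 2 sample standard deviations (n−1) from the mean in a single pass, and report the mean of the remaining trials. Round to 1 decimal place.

n = 15, ΣRT = 7071, M = 471.400
Σ(x−M)² = 1704893.60; s = √(1704893.60/14) = 348.967
Cutoffs: 471.400 ± 2·348.967 → [-226.5, 1169.3]
Outside: 1724 → excluded.
Retained (n=14): Σ = 5347, mean = 5347/14 = 381.929

381.9 ms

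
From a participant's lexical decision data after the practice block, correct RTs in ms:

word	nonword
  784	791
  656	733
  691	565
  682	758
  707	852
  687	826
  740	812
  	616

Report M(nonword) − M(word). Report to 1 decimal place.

M(word) = 4947/7 = 706.714
M(nonword) = 5953/8 = 744.125
Difference = 744.125 − 706.714 = 37.411 ms

37.4 ms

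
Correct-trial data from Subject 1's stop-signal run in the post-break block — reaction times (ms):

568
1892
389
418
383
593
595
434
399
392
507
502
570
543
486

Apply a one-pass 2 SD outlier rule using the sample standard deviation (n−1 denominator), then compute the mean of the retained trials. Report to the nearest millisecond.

n = 15, ΣRT = 8671, M = 578.067
Σ(x−M)² = 1934498.93; s = √(1934498.93/14) = 371.724
Cutoffs: 578.067 ± 2·371.724 → [-165.4, 1321.5]
Outside: 1892 → excluded.
Retained (n=14): Σ = 6779, mean = 6779/14 = 484.214

484 ms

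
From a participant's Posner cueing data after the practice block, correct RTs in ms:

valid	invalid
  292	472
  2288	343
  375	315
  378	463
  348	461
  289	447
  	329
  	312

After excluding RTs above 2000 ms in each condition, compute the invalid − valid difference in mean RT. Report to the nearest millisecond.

56 ms

valid: exclude 2288
M(valid) = 1682/5 = 336.400
M(invalid) = 3142/8 = 392.750
Difference = 392.750 − 336.400 = 56.350 ms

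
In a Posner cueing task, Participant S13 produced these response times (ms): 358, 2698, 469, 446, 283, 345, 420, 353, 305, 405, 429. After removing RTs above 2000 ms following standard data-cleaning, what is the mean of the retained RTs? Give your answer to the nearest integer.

Excluded: 2698
Retained (n=10): Σ = 3813
Mean = 3813/10 = 381.3000

381 ms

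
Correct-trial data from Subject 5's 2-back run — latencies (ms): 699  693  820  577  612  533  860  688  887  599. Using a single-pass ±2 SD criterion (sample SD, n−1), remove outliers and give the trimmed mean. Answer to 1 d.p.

n = 10, ΣRT = 6968, M = 696.800
Σ(x−M)² = 136023.60; s = √(136023.60/9) = 122.938
Cutoffs: 696.800 ± 2·122.938 → [450.9, 942.7]
No RTs fall outside the cutoffs; all 10 retained. Mean = 6968/10 = 696.800

696.8 ms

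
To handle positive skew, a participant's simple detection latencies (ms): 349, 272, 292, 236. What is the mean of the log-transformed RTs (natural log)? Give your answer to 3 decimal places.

5.650

ln(RT): 5.8551, 5.6058, 5.6768, 5.4638
Σ ln(RT) = 22.6015
Mean = 22.6015/4 = 5.65036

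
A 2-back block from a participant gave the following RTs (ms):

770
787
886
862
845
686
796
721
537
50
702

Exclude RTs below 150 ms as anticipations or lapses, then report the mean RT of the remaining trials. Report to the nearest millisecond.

Excluded: 50
Retained (n=10): Σ = 7592
Mean = 7592/10 = 759.2000

759 ms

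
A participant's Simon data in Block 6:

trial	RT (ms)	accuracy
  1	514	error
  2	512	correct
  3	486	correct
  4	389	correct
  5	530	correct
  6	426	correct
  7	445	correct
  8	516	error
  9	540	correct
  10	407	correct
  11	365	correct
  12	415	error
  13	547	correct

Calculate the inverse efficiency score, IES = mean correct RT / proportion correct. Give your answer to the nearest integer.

604 ms

Correct trials (n=10): 512, 486, 389, 530, 426, 445, 540, 407, 365, 547
Mean correct RT = 4647/10 = 464.7000 ms
Proportion correct = 10/13
IES = 464.7000 / (10/13) = 604.110 ms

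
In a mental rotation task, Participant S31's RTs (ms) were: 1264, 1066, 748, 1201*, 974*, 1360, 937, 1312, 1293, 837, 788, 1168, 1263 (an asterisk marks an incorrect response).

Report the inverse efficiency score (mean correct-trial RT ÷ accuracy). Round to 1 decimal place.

1293.1 ms

Correct trials (n=11): 1264, 1066, 748, 1360, 937, 1312, 1293, 837, 788, 1168, 1263
Mean correct RT = 12036/11 = 1094.1818 ms
Proportion correct = 11/13
IES = 1094.1818 / (11/13) = 1293.124 ms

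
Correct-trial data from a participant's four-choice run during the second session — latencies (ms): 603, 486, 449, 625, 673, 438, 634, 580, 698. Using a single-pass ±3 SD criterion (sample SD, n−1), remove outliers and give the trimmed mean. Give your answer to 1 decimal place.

n = 9, ΣRT = 5186, M = 576.222
Σ(x−M)² = 74075.56; s = √(74075.56/8) = 96.226
Cutoffs: 576.222 ± 3·96.226 → [287.5, 864.9]
No RTs fall outside the cutoffs; all 9 retained. Mean = 5186/9 = 576.222

576.2 ms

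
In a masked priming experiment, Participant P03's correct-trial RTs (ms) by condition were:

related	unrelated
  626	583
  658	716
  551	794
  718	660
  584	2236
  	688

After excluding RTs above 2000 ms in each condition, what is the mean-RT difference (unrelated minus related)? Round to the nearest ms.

unrelated: exclude 2236
M(related) = 3137/5 = 627.400
M(unrelated) = 3441/5 = 688.200
Difference = 688.200 − 627.400 = 60.800 ms

61 ms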